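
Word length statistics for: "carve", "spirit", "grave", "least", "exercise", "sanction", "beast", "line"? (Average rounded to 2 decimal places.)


Lengths: "carve"=5, "spirit"=6, "grave"=5, "least"=5, "exercise"=8, "sanction"=8, "beast"=5, "line"=4
Sum = 46, Count = 8
Average = 46/8 = 5.75
= avg=5.75, min=4, max=8


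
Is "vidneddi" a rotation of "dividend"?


Word: "dividend", Candidate: "vidneddi"
Method: check if candidate is substring of word+word
"dividenddividend" contains "vidneddi"? No
Is rotation = No


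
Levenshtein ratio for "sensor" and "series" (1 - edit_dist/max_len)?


Word 1: "sensor" (length 6)
Word 2: "series" (length 6)
One optimal edit sequence:
  1. keep 's'
  2. keep 'e'
  3. substitute 'n' -> 'r'  (+1)
  4. substitute 's' -> 'i'  (+1)
  5. substitute 'o' -> 'e'  (+1)
  6. substitute 'r' -> 's'  (+1)
Edit distance = 4
Max length = max(6, 6) = 6
Similarity = 1 - 4/6
= 0.3333


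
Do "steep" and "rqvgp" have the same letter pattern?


Pattern of "steep": [0, 1, 2, 2, 3]
Pattern of "rqvgp": [0, 1, 2, 3, 4]
Patterns do not match
Same pattern = No


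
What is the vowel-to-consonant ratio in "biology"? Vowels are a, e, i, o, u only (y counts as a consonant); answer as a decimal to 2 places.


Word: "biology"
Vowels (a,e,i,o,u): 3
Consonants: 4
Ratio = 3/4
= 0.75


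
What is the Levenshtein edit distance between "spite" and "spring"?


Word 1: "spite" (length 5)
Word 2: "spring" (length 6)
One optimal edit sequence (insert/delete/substitute each cost 1):
  1. keep 's'
  2. keep 'p'
  3. insert 'r'  (+1)
  4. keep 'i'
  5. substitute 't' -> 'n'  (+1)
  6. substitute 'e' -> 'g'  (+1)
Total edit operations: 3
Edit distance = 3


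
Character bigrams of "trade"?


Word: "trade" (length 5)
Number of bigrams = 5 - 2 + 1 = 4
  Position 0: "tr"
  Position 1: "ra"
  Position 2: "ad"
  Position 3: "de"
Bigrams = "tr", "ra", "ad", "de"


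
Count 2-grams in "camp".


Word: "camp" (length 4)
Number of 2-grams = length - 2 + 1 = 4 - 2 + 1
= 3


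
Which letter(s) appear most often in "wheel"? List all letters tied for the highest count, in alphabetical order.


Word: "wheel"
Letter counts:
  'e': 2
  'h': 1
  'l': 1
  'w': 1
Maximum count = 2
Most frequent = 'e' (2 times each)


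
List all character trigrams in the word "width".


Word: "width" (length 5)
Number of trigrams = 5 - 3 + 1 = 3
  Position 0: "wid"
  Position 1: "idt"
  Position 2: "dth"
Trigrams = "wid", "idt", "dth"


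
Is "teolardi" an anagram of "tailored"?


Word 1: "tailored" → sorted: adeilort
Word 2: "teolardi" → sorted: adeilort
Same letters? adeilort == adeilort
Anagram = Yes


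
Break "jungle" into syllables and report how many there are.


Word: "jungle"
Syllable breakdown: jun-gle
Counting: 2 parts
= 2 syllables


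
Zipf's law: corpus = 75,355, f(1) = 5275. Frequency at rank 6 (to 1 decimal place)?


Zipf's law: f(r) = f(1) / r
f(1) = 5275
f(6) = 5275 / 6
= 879.2 occurrences


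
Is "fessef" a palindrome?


Word: "fessef"
Reversed: "fessef"
Forward == Backward? fessef == fessef
Palindrome = Yes


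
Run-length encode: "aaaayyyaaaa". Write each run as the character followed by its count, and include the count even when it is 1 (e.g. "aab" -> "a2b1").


String: "aaaayyyaaaa"
Scanning for consecutive runs:
  'a' x 4
  'y' x 3
  'a' x 4
RLE = "a4y3a4"


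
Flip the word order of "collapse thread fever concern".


Original: "collapse thread fever concern"
Words (1..n): collapse | thread | fever | concern
Reversed (n..1): concern | fever | thread | collapse
Result = "concern fever thread collapse"


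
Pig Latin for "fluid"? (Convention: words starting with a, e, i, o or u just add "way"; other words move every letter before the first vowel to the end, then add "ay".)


Word: "fluid"
Starts with consonant(s) → move to end, add 'ay'
Consonant cluster: "fl"
Pig Latin = "uidflay"


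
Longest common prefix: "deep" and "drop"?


Word 1: "deep"
Word 2: "drop"
Comparing from start:
  Pos 0: 'd' == 'd'
  Pos 1: 'e' != 'r' (stop)
LCP = "d" (length 1)


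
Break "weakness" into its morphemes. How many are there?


Word: "weakness"
Morphemes: weak + -ness
Each morpheme carries meaning
= 2 morphemes


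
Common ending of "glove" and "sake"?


Word 1: "glove"
Word 2: "sake"
Comparing from end:
  Pos -1: 'e' == 'e'
  Pos -2: 'v' != 'k' (stop)
LCS = "e" (length 1)


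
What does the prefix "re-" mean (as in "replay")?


Prefix: re-
As in: replay -> re- + play
Meaning = again


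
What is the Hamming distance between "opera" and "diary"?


Comparing character by character (same length = 5):
  Pos 0: 'o' vs 'd' !=
  Pos 1: 'p' vs 'i' !=
  Pos 2: 'e' vs 'a' !=
  Pos 3: 'r' vs 'r' =
  Pos 4: 'a' vs 'y' !=
Hamming distance = 4


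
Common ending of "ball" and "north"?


Word 1: "ball"
Word 2: "north"
Comparing from end:
  Pos -1: 'l' != 'h' (stop)
LCS = "" (length 0)


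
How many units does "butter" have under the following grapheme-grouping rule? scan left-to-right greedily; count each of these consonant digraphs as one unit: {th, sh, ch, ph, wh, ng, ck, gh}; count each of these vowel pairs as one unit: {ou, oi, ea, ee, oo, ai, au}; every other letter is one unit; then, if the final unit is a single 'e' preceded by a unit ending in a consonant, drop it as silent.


Word: "butter" (6 letters)
Left-to-right scan:
  (1) 'b' (letter)
  (2) 'u' (letter)
  (3) 't' (letter)
  (4) 't' (letter)
  (5) 'e' (letter)
  (6) 'r' (letter)
Units from scan: 6
Sound units = 6 units


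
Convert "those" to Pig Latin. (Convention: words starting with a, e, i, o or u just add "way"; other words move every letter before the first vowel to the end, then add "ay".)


Word: "those"
Starts with consonant(s) → move to end, add 'ay'
Consonant cluster: "th"
Pig Latin = "osethay"


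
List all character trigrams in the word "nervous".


Word: "nervous" (length 7)
Number of trigrams = 7 - 3 + 1 = 5
  Position 0: "ner"
  Position 1: "erv"
  Position 2: "rvo"
  Position 3: "vou"
  Position 4: "ous"
Trigrams = "ner", "erv", "rvo", "vou", "ous"


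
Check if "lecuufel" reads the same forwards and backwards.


Word: "lecuufel"
Reversed: "lefuucel"
Forward == Backward? lecuufel != lefuucel
Palindrome = No


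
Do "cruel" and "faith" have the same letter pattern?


Pattern of "cruel": [0, 1, 2, 3, 4]
Pattern of "faith": [0, 1, 2, 3, 4]
Patterns match
Same pattern = Yes


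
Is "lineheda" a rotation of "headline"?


Word: "headline", Candidate: "lineheda"
Method: check if candidate is substring of word+word
"headlineheadline" contains "lineheda"? No
Is rotation = No


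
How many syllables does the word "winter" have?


Word: "winter"
Syllable breakdown: win / ter
Counting: 2 parts
= 2 syllables


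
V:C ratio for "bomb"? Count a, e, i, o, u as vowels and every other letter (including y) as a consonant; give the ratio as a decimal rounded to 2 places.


Word: "bomb"
Vowels (a,e,i,o,u): 1
Consonants: 3
Ratio = 1/3
= 0.33


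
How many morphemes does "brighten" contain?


Word: "brighten"
Morphemes: bright | -en
Each morpheme carries meaning
= 2 morphemes


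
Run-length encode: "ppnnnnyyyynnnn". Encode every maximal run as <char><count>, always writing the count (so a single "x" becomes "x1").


String: "ppnnnnyyyynnnn"
Scanning for consecutive runs:
  'p' x 2
  'n' x 4
  'y' x 4
  'n' x 4
RLE = "p2n4y4n4"


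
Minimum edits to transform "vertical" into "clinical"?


Word 1: "vertical" (length 8)
Word 2: "clinical" (length 8)
One optimal edit sequence (insert/delete/substitute each cost 1):
  1. substitute 'v' -> 'c'  (+1)
  2. substitute 'e' -> 'l'  (+1)
  3. substitute 'r' -> 'i'  (+1)
  4. substitute 't' -> 'n'  (+1)
  5. keep 'i'
  6. keep 'c'
  7. keep 'a'
  8. keep 'l'
Total edit operations: 4
Edit distance = 4


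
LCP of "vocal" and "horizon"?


Word 1: "vocal"
Word 2: "horizon"
Comparing from start:
  Pos 0: 'v' != 'h' (stop)
LCP = "" (length 0)


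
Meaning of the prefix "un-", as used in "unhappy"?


Prefix: un-
As in: unhappy -> un- + happy
Meaning = not / reverse


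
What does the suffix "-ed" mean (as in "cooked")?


Suffix: -ed
As in: cooked -> cook + -ed
Meaning = past tense


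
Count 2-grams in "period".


Word: "period" (length 6)
Number of 2-grams = length - 2 + 1 = 6 - 2 + 1
= 5


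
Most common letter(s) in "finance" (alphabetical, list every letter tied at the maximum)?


Word: "finance"
Letter counts:
  'a': 1
  'c': 1
  'e': 1
  'f': 1
  'i': 1
  'n': 2
Maximum count = 2
Most frequent = 'n' (2 times each)


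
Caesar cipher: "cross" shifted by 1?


Word: "cross"
Shift: 1
Each letter → (letter + shift) mod 26:
  'c' (2) + 1 = 3 → 'd'
  'r' (17) + 1 = 18 → 's'
  'o' (14) + 1 = 15 → 'p'
  's' (18) + 1 = 19 → 't'
  's' (18) + 1 = 19 → 't'
Result = "dsptt"


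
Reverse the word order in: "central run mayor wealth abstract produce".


Original: "central run mayor wealth abstract produce"
Words (1..n): central | run | mayor | wealth | abstract | produce
Reversed (n..1): produce | abstract | wealth | mayor | run | central
Result = "produce abstract wealth mayor run central"


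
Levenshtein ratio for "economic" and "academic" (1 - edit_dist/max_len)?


Word 1: "economic" (length 8)
Word 2: "academic" (length 8)
One optimal edit sequence:
  1. substitute 'e' -> 'a'  (+1)
  2. keep 'c'
  3. substitute 'o' -> 'a'  (+1)
  4. substitute 'n' -> 'd'  (+1)
  5. substitute 'o' -> 'e'  (+1)
  6. keep 'm'
  7. keep 'i'
  8. keep 'c'
Edit distance = 4
Max length = max(8, 8) = 8
Similarity = 1 - 4/8
= 0.5000


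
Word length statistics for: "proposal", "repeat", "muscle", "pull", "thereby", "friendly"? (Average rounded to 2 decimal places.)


Lengths: "proposal"=8, "repeat"=6, "muscle"=6, "pull"=4, "thereby"=7, "friendly"=8
Sum = 39, Count = 6
Average = 39/6 = 6.50
= avg=6.50, min=4, max=8


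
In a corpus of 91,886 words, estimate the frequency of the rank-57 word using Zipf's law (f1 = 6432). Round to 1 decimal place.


Zipf's law: f(r) = f(1) / r
f(1) = 6432
f(57) = 6432 / 57
= 112.8 occurrences


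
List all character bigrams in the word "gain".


Word: "gain" (length 4)
Number of bigrams = 4 - 2 + 1 = 3
  Position 0: "ga"
  Position 1: "ai"
  Position 2: "in"
Bigrams = "ga", "ai", "in"


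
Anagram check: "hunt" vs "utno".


Word 1: "hunt" → sorted: hntu
Word 2: "utno" → sorted: notu
Same letters? hntu != notu
Anagram = No


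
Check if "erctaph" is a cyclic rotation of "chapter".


Word: "chapter", Candidate: "erctaph"
Method: check if candidate is substring of word+word
"chapterchapter" contains "erctaph"? No
Is rotation = No


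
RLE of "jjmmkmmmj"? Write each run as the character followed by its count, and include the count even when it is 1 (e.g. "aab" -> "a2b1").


String: "jjmmkmmmj"
Scanning for consecutive runs:
  'j' x 2
  'm' x 2
  'k' x 1
  'm' x 3
  'j' x 1
RLE = "j2m2k1m3j1"


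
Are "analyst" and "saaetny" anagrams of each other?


Word 1: "analyst" → sorted: aalnsty
Word 2: "saaetny" → sorted: aaensty
Same letters? aalnsty != aaensty
Anagram = No


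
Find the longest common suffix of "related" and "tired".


Word 1: "related"
Word 2: "tired"
Comparing from end:
  Pos -1: 'd' == 'd'
  Pos -2: 'e' == 'e'
  Pos -3: 't' != 'r' (stop)
LCS = "ed" (length 2)


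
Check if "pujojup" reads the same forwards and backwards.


Word: "pujojup"
Reversed: "pujojup"
Forward == Backward? pujojup == pujojup
Palindrome = Yes


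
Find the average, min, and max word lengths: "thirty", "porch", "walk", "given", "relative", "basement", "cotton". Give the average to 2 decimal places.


Lengths: "thirty"=6, "porch"=5, "walk"=4, "given"=5, "relative"=8, "basement"=8, "cotton"=6
Sum = 42, Count = 7
Average = 42/7 = 6.00
= avg=6.00, min=4, max=8


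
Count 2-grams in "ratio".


Word: "ratio" (length 5)
Number of 2-grams = length - 2 + 1 = 5 - 2 + 1
= 4


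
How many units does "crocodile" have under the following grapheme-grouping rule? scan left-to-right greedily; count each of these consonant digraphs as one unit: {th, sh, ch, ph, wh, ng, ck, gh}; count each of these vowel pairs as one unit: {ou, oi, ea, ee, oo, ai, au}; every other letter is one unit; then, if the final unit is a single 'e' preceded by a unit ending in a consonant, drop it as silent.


Word: "crocodile" (9 letters)
Left-to-right scan:
  [1] 'c' (letter)
  [2] 'r' (letter)
  [3] 'o' (letter)
  [4] 'c' (letter)
  [5] 'o' (letter)
  [6] 'd' (letter)
  [7] 'i' (letter)
  [8] 'l' (letter)
  [9] 'e' (letter)
Units from scan: 9
Final unit is 'e' after a consonant -> drop as silent (-1)
Sound units = 8 units


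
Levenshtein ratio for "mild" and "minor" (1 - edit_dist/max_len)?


Word 1: "mild" (length 4)
Word 2: "minor" (length 5)
One optimal edit sequence:
  1. keep 'm'
  2. keep 'i'
  3. insert 'n'  (+1)
  4. substitute 'l' -> 'o'  (+1)
  5. substitute 'd' -> 'r'  (+1)
Edit distance = 3
Max length = max(4, 5) = 5
Similarity = 1 - 3/5
= 0.4000


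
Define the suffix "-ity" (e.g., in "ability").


Suffix: -ity
Example: ability (able + -ity, with a spelling change)
Meaning = quality of


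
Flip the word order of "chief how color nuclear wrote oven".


Original: "chief how color nuclear wrote oven"
Words (1..n): chief | how | color | nuclear | wrote | oven
Reversed (n..1): oven | wrote | nuclear | color | how | chief
Result = "oven wrote nuclear color how chief"


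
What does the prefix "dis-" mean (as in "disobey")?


Prefix: dis-
Example: disobey (dis- + obey)
Meaning = not / opposite


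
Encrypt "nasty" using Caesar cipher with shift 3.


Word: "nasty"
Shift: 3
Each letter → (letter + shift) mod 26:
  'n' (13) + 3 = 16 → 'q'
  'a' (0) + 3 = 3 → 'd'
  's' (18) + 3 = 21 → 'v'
  't' (19) + 3 = 22 → 'w'
  'y' (24) + 3 = 1 → 'b'
Result = "qdvwb"


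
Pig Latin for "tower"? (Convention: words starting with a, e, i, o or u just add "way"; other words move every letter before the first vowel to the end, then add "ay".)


Word: "tower"
Starts with consonant(s) → move to end, add 'ay'
Consonant cluster: "t"
Pig Latin = "owertay"


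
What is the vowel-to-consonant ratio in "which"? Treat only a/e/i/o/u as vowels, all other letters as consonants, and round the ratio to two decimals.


Word: "which"
Vowels (a,e,i,o,u): 1
Consonants: 4
Ratio = 1/4
= 0.25


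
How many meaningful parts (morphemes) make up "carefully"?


Word: "carefully"
Morphemes: care / -ful / -ly
Each morpheme carries meaning
= 3 morphemes


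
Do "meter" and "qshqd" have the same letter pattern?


Pattern of "meter": [0, 1, 2, 1, 3]
Pattern of "qshqd": [0, 1, 2, 0, 3]
Patterns do not match
Same pattern = No


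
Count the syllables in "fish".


Word: "fish"
Syllable breakdown: fish
Counting: 1 part
= 1 syllable


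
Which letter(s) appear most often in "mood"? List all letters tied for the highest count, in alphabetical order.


Word: "mood"
Letter counts:
  'd': 1
  'm': 1
  'o': 2
Maximum count = 2
Most frequent = 'o' (2 times each)


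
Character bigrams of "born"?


Word: "born" (length 4)
Number of bigrams = 4 - 2 + 1 = 3
  Position 0: "bo"
  Position 1: "or"
  Position 2: "rn"
Bigrams = "bo", "or", "rn"


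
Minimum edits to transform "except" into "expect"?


Word 1: "except" (length 6)
Word 2: "expect" (length 6)
One optimal edit sequence (insert/delete/substitute each cost 1):
  1. keep 'e'
  2. keep 'x'
  3. substitute 'c' -> 'p'  (+1)
  4. keep 'e'
  5. substitute 'p' -> 'c'  (+1)
  6. keep 't'
Total edit operations: 2
Edit distance = 2


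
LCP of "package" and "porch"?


Word 1: "package"
Word 2: "porch"
Comparing from start:
  Pos 0: 'p' == 'p'
  Pos 1: 'a' != 'o' (stop)
LCP = "p" (length 1)


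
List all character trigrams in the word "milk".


Word: "milk" (length 4)
Number of trigrams = 4 - 3 + 1 = 2
  Position 0: "mil"
  Position 1: "ilk"
Trigrams = "mil", "ilk"


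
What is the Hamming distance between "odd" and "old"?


Comparing character by character (same length = 3):
  Pos 0: 'o' vs 'o' =
  Pos 1: 'd' vs 'l' !=
  Pos 2: 'd' vs 'd' =
Hamming distance = 1


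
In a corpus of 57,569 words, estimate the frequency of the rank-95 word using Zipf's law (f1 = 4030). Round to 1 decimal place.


Zipf's law: f(r) = f(1) / r
f(1) = 4030
f(95) = 4030 / 95
= 42.4 occurrences


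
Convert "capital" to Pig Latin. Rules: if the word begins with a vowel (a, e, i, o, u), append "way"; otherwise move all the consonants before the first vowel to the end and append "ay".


Word: "capital"
Starts with consonant(s) → move to end, add 'ay'
Consonant cluster: "c"
Pig Latin = "apitalcay"


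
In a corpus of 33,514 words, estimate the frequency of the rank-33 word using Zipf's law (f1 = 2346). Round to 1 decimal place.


Zipf's law: f(r) = f(1) / r
f(1) = 2346
f(33) = 2346 / 33
= 71.1 occurrences


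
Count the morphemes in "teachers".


Word: "teachers"
Morphemes: teach + -er + -s
Each morpheme carries meaning
= 3 morphemes


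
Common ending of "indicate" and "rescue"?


Word 1: "indicate"
Word 2: "rescue"
Comparing from end:
  Pos -1: 'e' == 'e'
  Pos -2: 't' != 'u' (stop)
LCS = "e" (length 1)


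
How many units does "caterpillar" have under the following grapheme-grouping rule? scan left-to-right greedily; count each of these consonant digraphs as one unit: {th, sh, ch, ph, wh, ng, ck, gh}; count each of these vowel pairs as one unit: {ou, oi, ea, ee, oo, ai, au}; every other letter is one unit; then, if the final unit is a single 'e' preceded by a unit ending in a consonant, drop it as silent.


Word: "caterpillar" (11 letters)
Left-to-right scan:
  [1] 'c' (letter)
  [2] 'a' (letter)
  [3] 't' (letter)
  [4] 'e' (letter)
  [5] 'r' (letter)
  [6] 'p' (letter)
  [7] 'i' (letter)
  [8] 'l' (letter)
  [9] 'l' (letter)
  [10] 'a' (letter)
  [11] 'r' (letter)
Units from scan: 11
Sound units = 11 units


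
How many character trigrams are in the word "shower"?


Word: "shower" (length 6)
Number of 3-grams = length - 3 + 1 = 6 - 3 + 1
= 4


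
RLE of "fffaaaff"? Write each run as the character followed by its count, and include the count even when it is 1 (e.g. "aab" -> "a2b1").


String: "fffaaaff"
Scanning for consecutive runs:
  'f' x 3
  'a' x 3
  'f' x 2
RLE = "f3a3f2"


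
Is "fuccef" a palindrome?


Word: "fuccef"
Reversed: "feccuf"
Forward == Backward? fuccef != feccuf
Palindrome = No


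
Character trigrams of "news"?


Word: "news" (length 4)
Number of trigrams = 4 - 3 + 1 = 2
  Position 0: "new"
  Position 1: "ews"
Trigrams = "new", "ews"


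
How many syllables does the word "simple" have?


Word: "simple"
Syllable breakdown: sim-ple
Counting: 2 parts
= 2 syllables


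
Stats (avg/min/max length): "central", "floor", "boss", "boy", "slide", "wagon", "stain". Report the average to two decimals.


Lengths: "central"=7, "floor"=5, "boss"=4, "boy"=3, "slide"=5, "wagon"=5, "stain"=5
Sum = 34, Count = 7
Average = 34/7 = 4.86
= avg=4.86, min=3, max=7


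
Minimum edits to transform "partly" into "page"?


Word 1: "partly" (length 6)
Word 2: "page" (length 4)
One optimal edit sequence (insert/delete/substitute each cost 1):
  1. keep 'p'
  2. keep 'a'
  3. delete 'r'  (+1)
  4. delete 't'  (+1)
  5. substitute 'l' -> 'g'  (+1)
  6. substitute 'y' -> 'e'  (+1)
Total edit operations: 4
Edit distance = 4


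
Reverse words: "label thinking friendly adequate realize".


Original: "label thinking friendly adequate realize"
Words (1..n): label | thinking | friendly | adequate | realize
Reversed (n..1): realize | adequate | friendly | thinking | label
Result = "realize adequate friendly thinking label"


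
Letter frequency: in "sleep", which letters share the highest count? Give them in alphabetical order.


Word: "sleep"
Letter counts:
  'e': 2
  'l': 1
  'p': 1
  's': 1
Maximum count = 2
Most frequent = 'e' (2 times each)


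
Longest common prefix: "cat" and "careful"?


Word 1: "cat"
Word 2: "careful"
Comparing from start:
  Pos 0: 'c' == 'c'
  Pos 1: 'a' == 'a'
  Pos 2: 't' != 'r' (stop)
LCP = "ca" (length 2)


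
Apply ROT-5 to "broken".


Word: "broken"
Shift: 5
Each letter → (letter + shift) mod 26:
  'b' (1) + 5 = 6 → 'g'
  'r' (17) + 5 = 22 → 'w'
  'o' (14) + 5 = 19 → 't'
  'k' (10) + 5 = 15 → 'p'
  'e' (4) + 5 = 9 → 'j'
  'n' (13) + 5 = 18 → 's'
Result = "gwtpjs"


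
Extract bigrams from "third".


Word: "third" (length 5)
Number of bigrams = 5 - 2 + 1 = 4
  Position 0: "th"
  Position 1: "hi"
  Position 2: "ir"
  Position 3: "rd"
Bigrams = "th", "hi", "ir", "rd"


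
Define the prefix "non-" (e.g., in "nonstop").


Prefix: non-
Example: nonstop = non- + stop
Meaning = not


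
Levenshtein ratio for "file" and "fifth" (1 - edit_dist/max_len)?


Word 1: "file" (length 4)
Word 2: "fifth" (length 5)
One optimal edit sequence:
  1. keep 'f'
  2. keep 'i'
  3. insert 'f'  (+1)
  4. substitute 'l' -> 't'  (+1)
  5. substitute 'e' -> 'h'  (+1)
Edit distance = 3
Max length = max(4, 5) = 5
Similarity = 1 - 3/5
= 0.4000


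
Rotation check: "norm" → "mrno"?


Word: "norm", Candidate: "mrno"
Method: check if candidate is substring of word+word
"normnorm" contains "mrno"? No
Is rotation = No


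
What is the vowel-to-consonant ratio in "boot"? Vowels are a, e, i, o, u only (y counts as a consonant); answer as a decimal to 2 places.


Word: "boot"
Vowels (a,e,i,o,u): 2
Consonants: 2
Ratio = 2/2
= 1.00


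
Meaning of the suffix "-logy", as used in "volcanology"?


Suffix: -logy
Example: volcanology (volcano + -logy)
Meaning = study of


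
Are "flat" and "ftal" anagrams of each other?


Word 1: "flat" → sorted: aflt
Word 2: "ftal" → sorted: aflt
Same letters? aflt == aflt
Anagram = Yes


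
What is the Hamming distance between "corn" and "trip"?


Comparing character by character (same length = 4):
  Pos 0: 'c' vs 't' !=
  Pos 1: 'o' vs 'r' !=
  Pos 2: 'r' vs 'i' !=
  Pos 3: 'n' vs 'p' !=
Hamming distance = 4


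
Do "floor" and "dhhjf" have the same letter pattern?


Pattern of "floor": [0, 1, 2, 2, 3]
Pattern of "dhhjf": [0, 1, 1, 2, 3]
Patterns do not match
Same pattern = No


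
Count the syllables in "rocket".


Word: "rocket"
Syllable breakdown: rock-et
Counting: 2 parts
= 2 syllables


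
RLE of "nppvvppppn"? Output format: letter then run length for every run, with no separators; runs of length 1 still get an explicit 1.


String: "nppvvppppn"
Scanning for consecutive runs:
  'n' x 1
  'p' x 2
  'v' x 2
  'p' x 4
  'n' x 1
RLE = "n1p2v2p4n1"


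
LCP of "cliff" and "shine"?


Word 1: "cliff"
Word 2: "shine"
Comparing from start:
  Pos 0: 'c' != 's' (stop)
LCP = "" (length 0)


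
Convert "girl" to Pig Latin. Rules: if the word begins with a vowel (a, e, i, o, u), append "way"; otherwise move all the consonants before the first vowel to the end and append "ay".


Word: "girl"
Starts with consonant(s) → move to end, add 'ay'
Consonant cluster: "g"
Pig Latin = "irlgay"


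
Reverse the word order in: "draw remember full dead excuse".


Original: "draw remember full dead excuse"
Words (1..n): draw | remember | full | dead | excuse
Reversed (n..1): excuse | dead | full | remember | draw
Result = "excuse dead full remember draw"


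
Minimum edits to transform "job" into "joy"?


Word 1: "job" (length 3)
Word 2: "joy" (length 3)
One optimal edit sequence (insert/delete/substitute each cost 1):
  1. keep 'j'
  2. keep 'o'
  3. substitute 'b' -> 'y'  (+1)
Total edit operations: 1
Edit distance = 1


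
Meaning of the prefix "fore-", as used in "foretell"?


Prefix: fore-
As in: foretell -> fore- + tell
Meaning = before


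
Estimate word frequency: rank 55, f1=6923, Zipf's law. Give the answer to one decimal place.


Zipf's law: f(r) = f(1) / r
f(1) = 6923
f(55) = 6923 / 55
= 125.9 occurrences


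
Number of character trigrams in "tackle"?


Word: "tackle" (length 6)
Number of 3-grams = length - 3 + 1 = 6 - 3 + 1
= 4


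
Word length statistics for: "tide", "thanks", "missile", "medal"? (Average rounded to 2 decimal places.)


Lengths: "tide"=4, "thanks"=6, "missile"=7, "medal"=5
Sum = 22, Count = 4
Average = 22/4 = 5.50
= avg=5.50, min=4, max=7


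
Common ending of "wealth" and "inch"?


Word 1: "wealth"
Word 2: "inch"
Comparing from end:
  Pos -1: 'h' == 'h'
  Pos -2: 't' != 'c' (stop)
LCS = "h" (length 1)


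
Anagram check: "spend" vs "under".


Word 1: "spend" → sorted: denps
Word 2: "under" → sorted: denru
Same letters? denps != denru
Anagram = No


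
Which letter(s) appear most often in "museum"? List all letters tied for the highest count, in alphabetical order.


Word: "museum"
Letter counts:
  'e': 1
  'm': 2
  's': 1
  'u': 2
Maximum count = 2
Most frequent = 'm', 'u' (2 times each)


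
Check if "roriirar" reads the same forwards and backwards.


Word: "roriirar"
Reversed: "rariiror"
Forward == Backward? roriirar != rariiror
Palindrome = No


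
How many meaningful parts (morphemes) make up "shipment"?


Word: "shipment"
Morphemes: ship / -ment
Each morpheme carries meaning
= 2 morphemes


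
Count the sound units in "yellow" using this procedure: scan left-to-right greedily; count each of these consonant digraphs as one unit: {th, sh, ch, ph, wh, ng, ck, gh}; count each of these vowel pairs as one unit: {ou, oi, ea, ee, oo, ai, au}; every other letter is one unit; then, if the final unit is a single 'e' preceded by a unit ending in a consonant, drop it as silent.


Word: "yellow" (6 letters)
Left-to-right scan:
  [1] 'y' (letter)
  [2] 'e' (letter)
  [3] 'l' (letter)
  [4] 'l' (letter)
  [5] 'o' (letter)
  [6] 'w' (letter)
Units from scan: 6
Sound units = 6 units


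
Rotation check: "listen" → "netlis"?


Word: "listen", Candidate: "netlis"
Method: check if candidate is substring of word+word
"listenlisten" contains "netlis"? No
Is rotation = No


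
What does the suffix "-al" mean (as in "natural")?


Suffix: -al
Example: natural (nature + -al, with a spelling change)
Meaning = relating to


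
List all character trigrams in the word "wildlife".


Word: "wildlife" (length 8)
Number of trigrams = 8 - 3 + 1 = 6
  Position 0: "wil"
  Position 1: "ild"
  Position 2: "ldl"
  Position 3: "dli"
  Position 4: "lif"
  Position 5: "ife"
Trigrams = "wil", "ild", "ldl", "dli", "lif", "ife"


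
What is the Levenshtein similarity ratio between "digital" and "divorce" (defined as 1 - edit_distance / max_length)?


Word 1: "digital" (length 7)
Word 2: "divorce" (length 7)
One optimal edit sequence:
  1. keep 'd'
  2. keep 'i'
  3. substitute 'g' -> 'v'  (+1)
  4. substitute 'i' -> 'o'  (+1)
  5. substitute 't' -> 'r'  (+1)
  6. substitute 'a' -> 'c'  (+1)
  7. substitute 'l' -> 'e'  (+1)
Edit distance = 5
Max length = max(7, 7) = 7
Similarity = 1 - 5/7
= 0.2857


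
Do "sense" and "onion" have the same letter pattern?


Pattern of "sense": [0, 1, 2, 0, 1]
Pattern of "onion": [0, 1, 2, 0, 1]
Patterns match
Same pattern = Yes


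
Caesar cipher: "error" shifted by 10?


Word: "error"
Shift: 10
Each letter → (letter + shift) mod 26:
  'e' (4) + 10 = 14 → 'o'
  'r' (17) + 10 = 1 → 'b'
  'r' (17) + 10 = 1 → 'b'
  'o' (14) + 10 = 24 → 'y'
  'r' (17) + 10 = 1 → 'b'
Result = "obbyb"


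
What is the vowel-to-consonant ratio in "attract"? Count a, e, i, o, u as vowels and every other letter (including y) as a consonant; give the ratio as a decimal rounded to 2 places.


Word: "attract"
Vowels (a,e,i,o,u): 2
Consonants: 5
Ratio = 2/5
= 0.40


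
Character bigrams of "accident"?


Word: "accident" (length 8)
Number of bigrams = 8 - 2 + 1 = 7
  Position 0: "ac"
  Position 1: "cc"
  Position 2: "ci"
  Position 3: "id"
  Position 4: "de"
  Position 5: "en"
  Position 6: "nt"
Bigrams = "ac", "cc", "ci", "id", "de", "en", "nt"


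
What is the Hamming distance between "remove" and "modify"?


Comparing character by character (same length = 6):
  Pos 0: 'r' vs 'm' !=
  Pos 1: 'e' vs 'o' !=
  Pos 2: 'm' vs 'd' !=
  Pos 3: 'o' vs 'i' !=
  Pos 4: 'v' vs 'f' !=
  Pos 5: 'e' vs 'y' !=
Hamming distance = 6


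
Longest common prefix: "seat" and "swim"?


Word 1: "seat"
Word 2: "swim"
Comparing from start:
  Pos 0: 's' == 's'
  Pos 1: 'e' != 'w' (stop)
LCP = "s" (length 1)


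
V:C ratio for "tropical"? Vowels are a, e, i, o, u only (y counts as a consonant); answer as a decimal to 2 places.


Word: "tropical"
Vowels (a,e,i,o,u): 3
Consonants: 5
Ratio = 3/5
= 0.60


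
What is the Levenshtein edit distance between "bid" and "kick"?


Word 1: "bid" (length 3)
Word 2: "kick" (length 4)
One optimal edit sequence (insert/delete/substitute each cost 1):
  1. substitute 'b' -> 'k'  (+1)
  2. keep 'i'
  3. insert 'c'  (+1)
  4. substitute 'd' -> 'k'  (+1)
Total edit operations: 3
Edit distance = 3


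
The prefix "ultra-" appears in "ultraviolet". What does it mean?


Prefix: ultra-
Example: ultraviolet = ultra- + violet
Meaning = beyond


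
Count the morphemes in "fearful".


Word: "fearful"
Morphemes: fear + -ful
Each morpheme carries meaning
= 2 morphemes


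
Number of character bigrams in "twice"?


Word: "twice" (length 5)
Number of 2-grams = length - 2 + 1 = 5 - 2 + 1
= 4


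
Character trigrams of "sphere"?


Word: "sphere" (length 6)
Number of trigrams = 6 - 3 + 1 = 4
  Position 0: "sph"
  Position 1: "phe"
  Position 2: "her"
  Position 3: "ere"
Trigrams = "sph", "phe", "her", "ere"


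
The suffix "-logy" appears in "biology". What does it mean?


Suffix: -logy
As in: biology -> bio- + -logy
Meaning = study of


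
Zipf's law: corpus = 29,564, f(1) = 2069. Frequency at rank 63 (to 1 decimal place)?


Zipf's law: f(r) = f(1) / r
f(1) = 2069
f(63) = 2069 / 63
= 32.8 occurrences


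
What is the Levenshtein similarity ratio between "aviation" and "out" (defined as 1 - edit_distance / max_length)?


Word 1: "aviation" (length 8)
Word 2: "out" (length 3)
One optimal edit sequence:
  1. delete 'a'  (+1)
  2. delete 'v'  (+1)
  3. substitute 'i' -> 'o'  (+1)
  4. substitute 'a' -> 'u'  (+1)
  5. keep 't'
  6. delete 'i'  (+1)
  7. delete 'o'  (+1)
  8. delete 'n'  (+1)
Edit distance = 7
Max length = max(8, 3) = 8
Similarity = 1 - 7/8
= 0.1250


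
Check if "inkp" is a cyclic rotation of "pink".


Word: "pink", Candidate: "inkp"
Method: check if candidate is substring of word+word
"pinkpink" contains "inkp"? Yes
Is rotation = Yes


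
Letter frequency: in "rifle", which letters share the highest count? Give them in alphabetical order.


Word: "rifle"
Letter counts:
  'e': 1
  'f': 1
  'i': 1
  'l': 1
  'r': 1
Maximum count = 1
Most frequent = 'e', 'f', 'i', 'l', 'r' (1 time each)


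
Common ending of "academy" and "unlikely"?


Word 1: "academy"
Word 2: "unlikely"
Comparing from end:
  Pos -1: 'y' == 'y'
  Pos -2: 'm' != 'l' (stop)
LCS = "y" (length 1)


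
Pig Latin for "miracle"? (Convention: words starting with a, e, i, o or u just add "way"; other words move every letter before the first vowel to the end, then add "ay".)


Word: "miracle"
Starts with consonant(s) → move to end, add 'ay'
Consonant cluster: "m"
Pig Latin = "iraclemay"


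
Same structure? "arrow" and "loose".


Pattern of "arrow": [0, 1, 1, 2, 3]
Pattern of "loose": [0, 1, 1, 2, 3]
Patterns match
Same pattern = Yes


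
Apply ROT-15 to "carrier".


Word: "carrier"
Shift: 15
Each letter → (letter + shift) mod 26:
  'c' (2) + 15 = 17 → 'r'
  'a' (0) + 15 = 15 → 'p'
  'r' (17) + 15 = 6 → 'g'
  'r' (17) + 15 = 6 → 'g'
  'i' (8) + 15 = 23 → 'x'
  'e' (4) + 15 = 19 → 't'
  'r' (17) + 15 = 6 → 'g'
Result = "rpggxtg"


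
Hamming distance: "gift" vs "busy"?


Comparing character by character (same length = 4):
  Pos 0: 'g' vs 'b' !=
  Pos 1: 'i' vs 'u' !=
  Pos 2: 'f' vs 's' !=
  Pos 3: 't' vs 'y' !=
Hamming distance = 4


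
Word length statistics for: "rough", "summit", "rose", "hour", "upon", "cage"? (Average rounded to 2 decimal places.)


Lengths: "rough"=5, "summit"=6, "rose"=4, "hour"=4, "upon"=4, "cage"=4
Sum = 27, Count = 6
Average = 27/6 = 4.50
= avg=4.50, min=4, max=6


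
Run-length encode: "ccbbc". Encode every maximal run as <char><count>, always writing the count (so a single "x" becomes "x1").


String: "ccbbc"
Scanning for consecutive runs:
  'c' x 2
  'b' x 2
  'c' x 1
RLE = "c2b2c1"


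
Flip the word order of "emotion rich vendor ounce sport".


Original: "emotion rich vendor ounce sport"
Words (1..n): emotion | rich | vendor | ounce | sport
Reversed (n..1): sport | ounce | vendor | rich | emotion
Result = "sport ounce vendor rich emotion"


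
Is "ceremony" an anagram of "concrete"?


Word 1: "concrete" → sorted: cceenort
Word 2: "ceremony" → sorted: ceemnory
Same letters? cceenort != ceemnory
Anagram = No


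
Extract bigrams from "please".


Word: "please" (length 6)
Number of bigrams = 6 - 2 + 1 = 5
  Position 0: "pl"
  Position 1: "le"
  Position 2: "ea"
  Position 3: "as"
  Position 4: "se"
Bigrams = "pl", "le", "ea", "as", "se"


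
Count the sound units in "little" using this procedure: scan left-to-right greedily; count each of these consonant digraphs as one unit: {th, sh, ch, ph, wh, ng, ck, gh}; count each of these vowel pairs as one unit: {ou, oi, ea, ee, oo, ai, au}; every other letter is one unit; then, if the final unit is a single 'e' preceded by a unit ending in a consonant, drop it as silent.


Word: "little" (6 letters)
Left-to-right scan:
  (1) 'l' (letter)
  (2) 'i' (letter)
  (3) 't' (letter)
  (4) 't' (letter)
  (5) 'l' (letter)
  (6) 'e' (letter)
Units from scan: 6
Final unit is 'e' after a consonant -> drop as silent (-1)
Sound units = 5 units


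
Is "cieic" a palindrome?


Word: "cieic"
Reversed: "cieic"
Forward == Backward? cieic == cieic
Palindrome = Yes


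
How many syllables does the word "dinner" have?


Word: "dinner"
Syllable breakdown: din / ner
Counting: 2 parts
= 2 syllables


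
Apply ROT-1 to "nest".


Word: "nest"
Shift: 1
Each letter → (letter + shift) mod 26:
  'n' (13) + 1 = 14 → 'o'
  'e' (4) + 1 = 5 → 'f'
  's' (18) + 1 = 19 → 't'
  't' (19) + 1 = 20 → 'u'
Result = "oftu"


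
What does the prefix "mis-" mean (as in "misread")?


Prefix: mis-
As in: misread -> mis- + read
Meaning = wrongly


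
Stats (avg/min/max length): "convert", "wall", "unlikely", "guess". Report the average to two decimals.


Lengths: "convert"=7, "wall"=4, "unlikely"=8, "guess"=5
Sum = 24, Count = 4
Average = 24/4 = 6.00
= avg=6.00, min=4, max=8


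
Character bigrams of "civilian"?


Word: "civilian" (length 8)
Number of bigrams = 8 - 2 + 1 = 7
  Position 0: "ci"
  Position 1: "iv"
  Position 2: "vi"
  Position 3: "il"
  Position 4: "li"
  Position 5: "ia"
  Position 6: "an"
Bigrams = "ci", "iv", "vi", "il", "li", "ia", "an"


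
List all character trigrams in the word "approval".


Word: "approval" (length 8)
Number of trigrams = 8 - 3 + 1 = 6
  Position 0: "app"
  Position 1: "ppr"
  Position 2: "pro"
  Position 3: "rov"
  Position 4: "ova"
  Position 5: "val"
Trigrams = "app", "ppr", "pro", "rov", "ova", "val"


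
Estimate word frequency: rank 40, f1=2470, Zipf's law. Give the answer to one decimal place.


Zipf's law: f(r) = f(1) / r
f(1) = 2470
f(40) = 2470 / 40
= 61.8 occurrences


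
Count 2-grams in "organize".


Word: "organize" (length 8)
Number of 2-grams = length - 2 + 1 = 8 - 2 + 1
= 7


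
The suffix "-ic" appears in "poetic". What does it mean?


Suffix: -ic
Example: poetic = poet + -ic
Meaning = relating to


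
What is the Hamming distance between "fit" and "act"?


Comparing character by character (same length = 3):
  Pos 0: 'f' vs 'a' !=
  Pos 1: 'i' vs 'c' !=
  Pos 2: 't' vs 't' =
Hamming distance = 2


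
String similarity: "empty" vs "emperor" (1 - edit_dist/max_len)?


Word 1: "empty" (length 5)
Word 2: "emperor" (length 7)
One optimal edit sequence:
  1. keep 'e'
  2. keep 'm'
  3. keep 'p'
  4. insert 'e'  (+1)
  5. insert 'r'  (+1)
  6. substitute 't' -> 'o'  (+1)
  7. substitute 'y' -> 'r'  (+1)
Edit distance = 4
Max length = max(5, 7) = 7
Similarity = 1 - 4/7
= 0.4286


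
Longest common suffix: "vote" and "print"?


Word 1: "vote"
Word 2: "print"
Comparing from end:
  Pos -1: 'e' != 't' (stop)
LCS = "" (length 0)


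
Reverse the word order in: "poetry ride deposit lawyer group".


Original: "poetry ride deposit lawyer group"
Words (1..n): poetry | ride | deposit | lawyer | group
Reversed (n..1): group | lawyer | deposit | ride | poetry
Result = "group lawyer deposit ride poetry"


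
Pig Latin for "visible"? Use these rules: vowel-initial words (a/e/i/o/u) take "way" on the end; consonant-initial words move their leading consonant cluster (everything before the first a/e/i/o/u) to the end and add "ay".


Word: "visible"
Starts with consonant(s) → move to end, add 'ay'
Consonant cluster: "v"
Pig Latin = "isiblevay"


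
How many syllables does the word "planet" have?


Word: "planet"
Syllable breakdown: plan · et
Counting: 2 parts
= 2 syllables


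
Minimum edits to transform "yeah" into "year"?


Word 1: "yeah" (length 4)
Word 2: "year" (length 4)
One optimal edit sequence (insert/delete/substitute each cost 1):
  1. keep 'y'
  2. keep 'e'
  3. keep 'a'
  4. substitute 'h' -> 'r'  (+1)
Total edit operations: 1
Edit distance = 1


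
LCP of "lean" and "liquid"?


Word 1: "lean"
Word 2: "liquid"
Comparing from start:
  Pos 0: 'l' == 'l'
  Pos 1: 'e' != 'i' (stop)
LCP = "l" (length 1)


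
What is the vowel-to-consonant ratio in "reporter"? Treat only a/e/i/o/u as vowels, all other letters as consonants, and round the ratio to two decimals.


Word: "reporter"
Vowels (a,e,i,o,u): 3
Consonants: 5
Ratio = 3/5
= 0.60


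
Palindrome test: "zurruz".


Word: "zurruz"
Reversed: "zurruz"
Forward == Backward? zurruz == zurruz
Palindrome = Yes


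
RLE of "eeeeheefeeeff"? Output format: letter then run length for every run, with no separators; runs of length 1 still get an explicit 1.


String: "eeeeheefeeeff"
Scanning for consecutive runs:
  'e' x 4
  'h' x 1
  'e' x 2
  'f' x 1
  'e' x 3
  'f' x 2
RLE = "e4h1e2f1e3f2"


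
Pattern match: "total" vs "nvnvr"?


Pattern of "total": [0, 1, 0, 2, 3]
Pattern of "nvnvr": [0, 1, 0, 1, 2]
Patterns do not match
Same pattern = No


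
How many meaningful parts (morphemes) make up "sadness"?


Word: "sadness"
Morphemes: sad / -ness
Each morpheme carries meaning
= 2 morphemes


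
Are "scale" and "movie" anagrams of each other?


Word 1: "scale" → sorted: acels
Word 2: "movie" → sorted: eimov
Same letters? acels != eimov
Anagram = No


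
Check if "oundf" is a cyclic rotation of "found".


Word: "found", Candidate: "oundf"
Method: check if candidate is substring of word+word
"foundfound" contains "oundf"? Yes
Is rotation = Yes


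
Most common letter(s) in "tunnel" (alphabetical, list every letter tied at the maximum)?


Word: "tunnel"
Letter counts:
  'e': 1
  'l': 1
  'n': 2
  't': 1
  'u': 1
Maximum count = 2
Most frequent = 'n' (2 times each)


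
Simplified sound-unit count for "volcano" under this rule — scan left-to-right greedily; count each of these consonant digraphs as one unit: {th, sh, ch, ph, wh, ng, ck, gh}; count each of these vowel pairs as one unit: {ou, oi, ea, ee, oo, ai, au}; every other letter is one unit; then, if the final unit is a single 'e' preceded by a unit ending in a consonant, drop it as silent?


Word: "volcano" (7 letters)
Left-to-right scan:
  1. 'v' (letter)
  2. 'o' (letter)
  3. 'l' (letter)
  4. 'c' (letter)
  5. 'a' (letter)
  6. 'n' (letter)
  7. 'o' (letter)
Units from scan: 7
Sound units = 7 units
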